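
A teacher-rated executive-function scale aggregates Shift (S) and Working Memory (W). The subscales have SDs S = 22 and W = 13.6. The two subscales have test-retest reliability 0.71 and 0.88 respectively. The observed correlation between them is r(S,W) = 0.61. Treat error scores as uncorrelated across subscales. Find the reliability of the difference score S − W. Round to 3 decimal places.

0.465

Var(S−W) = 22² + 13.6² − 2·22·13.6·0.61 = 668.96 − 365.024 = 303.936.
Because errors are independent across components, Cov(Tᵢ,Tⱼ) = Cov(Xᵢ,Xⱼ); the off-diagonal part of the true-score variance is the same as above.
True-score variance = [22²·0.71 + 13.6²·0.88] − 365.024 = 506.405 − 365.024 = 141.381.
Reliability = 141.381 / 303.936 = 0.465.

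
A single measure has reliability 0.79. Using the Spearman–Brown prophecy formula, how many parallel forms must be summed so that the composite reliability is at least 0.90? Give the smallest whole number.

3

k ≥ ρ*(1−ρ₁)/(ρ₁(1−ρ*)) = 0.90·0.21 / (0.79·0.10) = 2.392.
Smallest integer k = 3.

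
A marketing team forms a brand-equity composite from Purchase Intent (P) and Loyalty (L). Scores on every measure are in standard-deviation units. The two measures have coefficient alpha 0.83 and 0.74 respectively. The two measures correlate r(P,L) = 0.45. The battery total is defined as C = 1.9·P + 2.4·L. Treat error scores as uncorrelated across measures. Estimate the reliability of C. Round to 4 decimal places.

Var(C) = 1.9² + 2.4² + 2·[4.56·0.45] = 9.37 + 4.104 = 13.474.
With uncorrelated errors the cross-covariances are all true-score covariance, so they carry over unchanged; only the diagonal terms shrink to ρᵢσᵢ².
True-score variance = [1.9²·0.83 + 2.4²·0.74] + 4.104 = 7.2587 + 4.104 = 11.3627.
Reliability = 11.3627 / 13.474 = 0.8433.

0.8433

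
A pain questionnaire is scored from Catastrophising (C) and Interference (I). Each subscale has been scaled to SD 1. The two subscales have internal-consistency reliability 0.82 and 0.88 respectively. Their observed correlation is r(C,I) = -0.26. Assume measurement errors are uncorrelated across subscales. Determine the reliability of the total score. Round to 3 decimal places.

Var(C+I) = 2 + 2·[(-0.26)] = 2 − 0.52 = 1.48.
With uncorrelated errors the cross-covariances are all true-score covariance, so they carry over unchanged; only the diagonal terms shrink to ρᵢσᵢ².
True-score variance = [0.82 + 0.88] − 0.52 = 1.7 − 0.52 = 1.18.
Reliability = 1.18 / 1.48 = 0.797.

0.797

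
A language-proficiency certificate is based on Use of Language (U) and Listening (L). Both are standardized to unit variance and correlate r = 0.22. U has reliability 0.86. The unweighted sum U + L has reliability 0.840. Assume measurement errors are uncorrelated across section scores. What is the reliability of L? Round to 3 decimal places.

Var(U+L) = 2 + 2·0.22 = 2.440.
True-score variance = ρ_U + ρ_L + 2·0.22, so 0.840 = (0.86 + ρ_L + 0.44) / 2.440.
ρ_L = 0.840·2.440 − 0.86 − 0.44 = 0.750.

0.750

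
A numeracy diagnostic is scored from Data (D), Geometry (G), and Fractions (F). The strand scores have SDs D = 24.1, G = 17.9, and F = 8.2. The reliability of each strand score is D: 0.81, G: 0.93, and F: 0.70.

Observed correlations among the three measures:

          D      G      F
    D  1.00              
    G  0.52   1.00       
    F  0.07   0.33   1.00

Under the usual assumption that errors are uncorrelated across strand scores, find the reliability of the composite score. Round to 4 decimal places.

0.9008

Var(D+G+F) = 24.1² + 17.9² + 8.2² + 2·[24.1·17.9·0.52 + 24.1·8.2·0.07 + 17.9·8.2·0.33] = 968.46 + 573.187 = 1541.65.
With uncorrelated errors the cross-covariances are all true-score covariance, so they carry over unchanged; only the diagonal terms shrink to ρᵢσᵢ².
True-score variance = [24.1²·0.81 + 17.9²·0.93 + 8.2²·0.70] + 573.187 = 815.505 + 573.187 = 1388.69.
Reliability = 1388.69 / 1541.65 = 0.9008.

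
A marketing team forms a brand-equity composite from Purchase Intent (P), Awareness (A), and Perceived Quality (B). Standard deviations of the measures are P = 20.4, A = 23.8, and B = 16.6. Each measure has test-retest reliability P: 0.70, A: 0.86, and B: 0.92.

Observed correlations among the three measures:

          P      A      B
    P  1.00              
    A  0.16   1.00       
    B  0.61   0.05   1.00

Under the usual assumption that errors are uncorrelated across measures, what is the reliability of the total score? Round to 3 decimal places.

Var(P+A+B) = 20.4² + 23.8² + 16.6² + 2·[20.4·23.8·0.16 + 20.4·16.6·0.61 + 23.8·16.6·0.05] = 1258.16 + 608.015 = 1866.18.
With uncorrelated errors the cross-covariances are all true-score covariance, so they carry over unchanged; only the diagonal terms shrink to ρᵢσᵢ².
True-score variance = [20.4²·0.70 + 23.8²·0.86 + 16.6²·0.92] + 608.015 = 1031.97 + 608.015 = 1639.98.
Reliability = 1639.98 / 1866.18 = 0.879.

0.879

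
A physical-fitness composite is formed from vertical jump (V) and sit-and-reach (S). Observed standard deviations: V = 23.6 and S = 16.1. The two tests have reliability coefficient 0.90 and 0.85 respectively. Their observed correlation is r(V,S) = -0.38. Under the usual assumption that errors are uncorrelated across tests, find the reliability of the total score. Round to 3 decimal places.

0.821

Var(V+S) = 23.6² + 16.1² + 2·[23.6·16.1·(-0.38)] = 816.17 − 288.77 = 527.4.
Under uncorrelated errors the observed covariances equal the true-score covariances, so only the own-variance terms attenuate.
True-score variance = [23.6²·0.90 + 16.1²·0.85] − 288.77 = 721.593 − 288.77 = 432.823.
Reliability = 432.823 / 527.4 = 0.821.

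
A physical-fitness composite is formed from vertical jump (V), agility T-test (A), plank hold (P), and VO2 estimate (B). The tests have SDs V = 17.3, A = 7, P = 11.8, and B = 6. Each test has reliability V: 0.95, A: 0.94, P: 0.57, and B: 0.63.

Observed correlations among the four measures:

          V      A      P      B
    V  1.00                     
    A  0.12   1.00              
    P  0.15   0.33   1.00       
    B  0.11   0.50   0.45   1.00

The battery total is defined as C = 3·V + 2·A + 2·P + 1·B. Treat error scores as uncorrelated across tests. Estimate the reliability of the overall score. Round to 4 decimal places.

0.9117

Var(C) = 3²·17.3² + 2²·7² + 2²·11.8² + 6² + 2·[6·17.3·7·0.12 + 6·17.3·11.8·0.15 + 3·17.3·6·0.11 + 4·7·11.8·0.33 + 2·7·6·0.50 + 2·11.8·6·0.45] = 3482.57 + 1039.85 = 4522.42.
Under uncorrelated errors the observed covariances equal the true-score covariances, so only the own-variance terms attenuate.
True-score variance = [3²·17.3²·0.95 + 2²·7²·0.94 + 2²·11.8²·0.57 + 6²·0.63] + 1039.85 = 3083.32 + 1039.85 = 4123.16.
Reliability = 4123.16 / 4522.42 = 0.9117.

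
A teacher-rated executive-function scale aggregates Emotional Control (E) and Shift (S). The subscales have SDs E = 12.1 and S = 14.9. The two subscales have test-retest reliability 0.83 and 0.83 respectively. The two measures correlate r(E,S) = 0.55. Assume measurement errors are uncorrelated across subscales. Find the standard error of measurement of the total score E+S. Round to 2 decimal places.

7.91

Var(total) = 368.42 + 198.319 = 566.739.
True-score variance = 305.789 + 198.319 = 504.108, so reliability = 0.8895.
Error variance = 566.739 − 504.108 = 62.6314; SEM = √62.6314 = 7.91.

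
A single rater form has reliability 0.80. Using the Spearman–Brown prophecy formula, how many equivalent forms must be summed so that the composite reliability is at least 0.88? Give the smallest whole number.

2

k ≥ ρ*(1−ρ₁)/(ρ₁(1−ρ*)) = 0.88·0.20 / (0.80·0.12) = 1.833.
Smallest integer k = 2.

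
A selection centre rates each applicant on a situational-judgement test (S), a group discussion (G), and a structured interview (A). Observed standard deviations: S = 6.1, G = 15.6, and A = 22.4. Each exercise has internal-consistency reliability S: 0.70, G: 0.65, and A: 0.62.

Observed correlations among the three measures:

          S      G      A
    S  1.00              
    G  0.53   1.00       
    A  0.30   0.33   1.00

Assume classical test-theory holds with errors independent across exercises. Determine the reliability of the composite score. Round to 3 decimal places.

Var(S+G+A) = 6.1² + 15.6² + 22.4² + 2·[6.1·15.6·0.53 + 6.1·22.4·0.30 + 15.6·22.4·0.33] = 782.33 + 413.484 = 1195.81.
Because errors are independent across components, Cov(Tᵢ,Tⱼ) = Cov(Xᵢ,Xⱼ); the off-diagonal part of the true-score variance is the same as above.
True-score variance = [6.1²·0.70 + 15.6²·0.65 + 22.4²·0.62] + 413.484 = 495.322 + 413.484 = 908.806.
Reliability = 908.806 / 1195.81 = 0.760.

0.760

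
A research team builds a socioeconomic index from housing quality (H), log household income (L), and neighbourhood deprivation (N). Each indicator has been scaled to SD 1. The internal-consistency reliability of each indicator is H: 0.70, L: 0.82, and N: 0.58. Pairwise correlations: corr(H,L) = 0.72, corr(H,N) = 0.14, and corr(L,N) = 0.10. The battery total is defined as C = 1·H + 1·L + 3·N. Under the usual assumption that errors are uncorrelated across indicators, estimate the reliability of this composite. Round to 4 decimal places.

Var(C) = 1 + 1 + 3² + 2·[0.72 + 3·0.14 + 3·0.10] = 11 + 2.88 = 13.88.
Because errors are independent across components, Cov(Tᵢ,Tⱼ) = Cov(Xᵢ,Xⱼ); the off-diagonal part of the true-score variance is the same as above.
True-score variance = [0.70 + 0.82 + 3²·0.58] + 2.88 = 6.74 + 2.88 = 9.62.
Reliability = 9.62 / 13.88 = 0.6931.

0.6931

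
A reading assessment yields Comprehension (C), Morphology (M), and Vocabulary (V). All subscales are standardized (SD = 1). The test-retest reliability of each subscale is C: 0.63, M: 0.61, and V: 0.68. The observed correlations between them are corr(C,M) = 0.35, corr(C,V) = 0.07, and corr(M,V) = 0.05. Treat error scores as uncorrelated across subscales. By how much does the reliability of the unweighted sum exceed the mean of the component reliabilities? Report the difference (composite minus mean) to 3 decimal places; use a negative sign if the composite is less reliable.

0.086

Var(sum) = 3 + 0.94 = 3.94; true-score variance = 1.92 + 0.94 = 2.86; composite reliability = 0.7259.
Mean component reliability = 0.6400.
Difference = 0.7259 − 0.6400 = 0.086.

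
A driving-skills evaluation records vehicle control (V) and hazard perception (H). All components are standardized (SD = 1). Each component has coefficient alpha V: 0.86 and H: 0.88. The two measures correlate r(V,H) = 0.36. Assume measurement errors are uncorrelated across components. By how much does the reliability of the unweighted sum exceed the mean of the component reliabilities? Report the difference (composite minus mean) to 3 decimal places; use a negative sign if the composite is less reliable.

Var(sum) = 2 + 0.72 = 2.72; true-score variance = 1.74 + 0.72 = 2.46; composite reliability = 0.9044.
Mean component reliability = 0.8700.
Difference = 0.9044 − 0.8700 = 0.034.

0.034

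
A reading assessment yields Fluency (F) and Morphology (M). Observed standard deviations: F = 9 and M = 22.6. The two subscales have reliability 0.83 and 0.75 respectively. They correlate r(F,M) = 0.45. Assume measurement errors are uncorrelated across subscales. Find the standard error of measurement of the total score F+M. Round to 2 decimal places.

11.89

Var(total) = 591.76 + 183.06 = 774.82.
True-score variance = 450.3 + 183.06 = 633.36, so reliability = 0.8174.
Error variance = 774.82 − 633.36 = 141.46; SEM = √141.46 = 11.89.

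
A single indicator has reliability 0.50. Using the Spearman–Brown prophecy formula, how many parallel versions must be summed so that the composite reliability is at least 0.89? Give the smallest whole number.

9

k ≥ ρ*(1−ρ₁)/(ρ₁(1−ρ*)) = 0.89·0.50 / (0.50·0.11) = 8.091.
Smallest integer k = 9.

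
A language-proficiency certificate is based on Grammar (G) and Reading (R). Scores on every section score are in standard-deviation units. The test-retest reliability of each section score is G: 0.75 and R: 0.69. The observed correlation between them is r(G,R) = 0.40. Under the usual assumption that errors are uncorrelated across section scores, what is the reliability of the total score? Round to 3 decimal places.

0.800

Var(G+R) = 2 + 2·[0.40] = 2 + 0.8 = 2.8.
Under uncorrelated errors the observed covariances equal the true-score covariances, so only the own-variance terms attenuate.
True-score variance = [0.75 + 0.69] + 0.8 = 1.44 + 0.8 = 2.24.
Reliability = 2.24 / 2.8 = 0.800.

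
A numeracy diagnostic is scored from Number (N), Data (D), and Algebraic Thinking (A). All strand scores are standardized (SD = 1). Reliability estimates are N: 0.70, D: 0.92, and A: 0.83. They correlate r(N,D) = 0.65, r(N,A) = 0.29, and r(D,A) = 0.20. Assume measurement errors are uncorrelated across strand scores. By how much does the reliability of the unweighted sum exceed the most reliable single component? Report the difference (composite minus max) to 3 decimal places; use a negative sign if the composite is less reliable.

Var(sum) = 3 + 2.28 = 5.28; true-score variance = 2.45 + 2.28 = 4.73; composite reliability = 0.8958.
Max component reliability = 0.9200.
Difference = 0.8958 − 0.9200 = -0.024.

-0.024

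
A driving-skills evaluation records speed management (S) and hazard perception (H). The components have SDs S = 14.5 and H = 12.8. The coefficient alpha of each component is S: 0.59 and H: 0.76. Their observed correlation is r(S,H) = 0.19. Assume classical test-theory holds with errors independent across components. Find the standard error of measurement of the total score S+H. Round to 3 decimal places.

11.204

Var(total) = 374.09 + 70.528 = 444.618.
True-score variance = 248.566 + 70.528 = 319.094, so reliability = 0.7177.
Error variance = 444.618 − 319.094 = 125.524; SEM = √125.524 = 11.204.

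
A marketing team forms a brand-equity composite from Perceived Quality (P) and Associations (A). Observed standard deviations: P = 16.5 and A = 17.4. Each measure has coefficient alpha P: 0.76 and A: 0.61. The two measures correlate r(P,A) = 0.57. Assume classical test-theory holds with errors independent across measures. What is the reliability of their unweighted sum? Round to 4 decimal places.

Var(P+A) = 16.5² + 17.4² + 2·[16.5·17.4·0.57] = 575.01 + 327.294 = 902.304.
Because errors are independent across components, Cov(Tᵢ,Tⱼ) = Cov(Xᵢ,Xⱼ); the off-diagonal part of the true-score variance is the same as above.
True-score variance = [16.5²·0.76 + 17.4²·0.61] + 327.294 = 391.594 + 327.294 = 718.888.
Reliability = 718.888 / 902.304 = 0.7967.

0.7967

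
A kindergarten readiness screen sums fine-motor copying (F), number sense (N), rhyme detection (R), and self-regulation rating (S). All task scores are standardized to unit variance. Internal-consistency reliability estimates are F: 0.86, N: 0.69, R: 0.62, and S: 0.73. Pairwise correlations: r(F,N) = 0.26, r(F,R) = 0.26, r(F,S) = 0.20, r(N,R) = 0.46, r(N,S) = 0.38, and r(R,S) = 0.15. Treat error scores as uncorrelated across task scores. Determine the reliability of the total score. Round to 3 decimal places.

0.852

Var(F+N+R+S) = 4 + 2·[0.26 + 0.26 + 0.20 + 0.46 + 0.38 + 0.15] = 4 + 3.42 = 7.42.
Under uncorrelated errors the observed covariances equal the true-score covariances, so only the own-variance terms attenuate.
True-score variance = [0.86 + 0.69 + 0.62 + 0.73] + 3.42 = 2.9 + 3.42 = 6.32.
Reliability = 6.32 / 7.42 = 0.852.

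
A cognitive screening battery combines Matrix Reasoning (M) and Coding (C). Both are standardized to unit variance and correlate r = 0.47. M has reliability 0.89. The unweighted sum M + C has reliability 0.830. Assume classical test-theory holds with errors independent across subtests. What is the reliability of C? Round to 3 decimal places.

0.610

Var(M+C) = 2 + 2·0.47 = 2.940.
True-score variance = ρ_M + ρ_C + 2·0.47, so 0.830 = (0.89 + ρ_C + 0.94) / 2.940.
ρ_C = 0.830·2.940 − 0.89 − 0.94 = 0.610.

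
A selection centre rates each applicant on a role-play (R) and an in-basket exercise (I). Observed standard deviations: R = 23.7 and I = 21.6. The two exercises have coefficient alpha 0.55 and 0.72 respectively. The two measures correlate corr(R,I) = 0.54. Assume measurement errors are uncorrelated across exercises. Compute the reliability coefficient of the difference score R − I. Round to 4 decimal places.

0.1935

Var(R−I) = 23.7² + 21.6² − 2·23.7·21.6·0.54 = 1028.25 − 552.874 = 475.376.
Under uncorrelated errors the observed covariances equal the true-score covariances, so only the own-variance terms attenuate.
True-score variance = [23.7²·0.55 + 21.6²·0.72] − 552.874 = 644.853 − 552.874 = 91.9791.
Reliability = 91.9791 / 475.376 = 0.1935.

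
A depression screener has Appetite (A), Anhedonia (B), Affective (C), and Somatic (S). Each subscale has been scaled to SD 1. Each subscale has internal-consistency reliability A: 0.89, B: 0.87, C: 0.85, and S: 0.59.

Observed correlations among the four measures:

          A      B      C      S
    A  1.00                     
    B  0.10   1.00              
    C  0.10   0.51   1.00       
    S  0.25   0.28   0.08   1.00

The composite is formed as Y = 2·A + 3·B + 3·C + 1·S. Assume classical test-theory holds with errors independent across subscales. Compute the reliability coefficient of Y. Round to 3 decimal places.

0.911

Var(Y) = 2² + 3² + 3² + 1 + 2·[6·0.10 + 6·0.10 + 2·0.25 + 9·0.51 + 3·0.28 + 3·0.08] = 23 + 14.74 = 37.74.
Because errors are independent across components, Cov(Tᵢ,Tⱼ) = Cov(Xᵢ,Xⱼ); the off-diagonal part of the true-score variance is the same as above.
True-score variance = [2²·0.89 + 3²·0.87 + 3²·0.85 + 0.59] + 14.74 = 19.63 + 14.74 = 34.37.
Reliability = 34.37 / 37.74 = 0.911.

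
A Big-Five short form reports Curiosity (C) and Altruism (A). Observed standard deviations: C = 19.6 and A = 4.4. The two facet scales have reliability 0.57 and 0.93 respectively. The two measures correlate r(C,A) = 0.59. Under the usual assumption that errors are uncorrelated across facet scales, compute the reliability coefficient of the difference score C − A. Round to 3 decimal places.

Var(C−A) = 19.6² + 4.4² − 2·19.6·4.4·0.59 = 403.52 − 101.763 = 301.757.
Because errors are independent across components, Cov(Tᵢ,Tⱼ) = Cov(Xᵢ,Xⱼ); the off-diagonal part of the true-score variance is the same as above.
True-score variance = [19.6²·0.57 + 4.4²·0.93] − 101.763 = 236.976 − 101.763 = 135.213.
Reliability = 135.213 / 301.757 = 0.448.

0.448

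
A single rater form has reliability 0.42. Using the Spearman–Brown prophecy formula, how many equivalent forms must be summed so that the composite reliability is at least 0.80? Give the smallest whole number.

k ≥ ρ*(1−ρ₁)/(ρ₁(1−ρ*)) = 0.80·0.58 / (0.42·0.20) = 5.524.
Smallest integer k = 6.

6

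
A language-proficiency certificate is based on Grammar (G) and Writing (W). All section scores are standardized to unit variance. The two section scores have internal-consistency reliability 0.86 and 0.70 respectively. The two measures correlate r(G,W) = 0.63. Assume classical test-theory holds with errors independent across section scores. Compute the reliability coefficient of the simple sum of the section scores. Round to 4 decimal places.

0.8650

Var(G+W) = 2 + 2·[0.63] = 2 + 1.26 = 3.26.
Under uncorrelated errors the observed covariances equal the true-score covariances, so only the own-variance terms attenuate.
True-score variance = [0.86 + 0.70] + 1.26 = 1.56 + 1.26 = 2.82.
Reliability = 2.82 / 3.26 = 0.8650.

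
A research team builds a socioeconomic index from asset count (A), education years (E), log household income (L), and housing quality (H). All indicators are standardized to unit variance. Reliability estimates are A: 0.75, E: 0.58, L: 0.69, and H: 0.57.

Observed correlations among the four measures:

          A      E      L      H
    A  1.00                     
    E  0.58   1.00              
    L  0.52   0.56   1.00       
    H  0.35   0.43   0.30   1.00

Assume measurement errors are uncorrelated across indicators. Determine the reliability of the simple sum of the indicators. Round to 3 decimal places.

0.851

Var(A+E+L+H) = 4 + 2·[0.58 + 0.52 + 0.35 + 0.56 + 0.43 + 0.30] = 4 + 5.48 = 9.48.
Because errors are independent across components, Cov(Tᵢ,Tⱼ) = Cov(Xᵢ,Xⱼ); the off-diagonal part of the true-score variance is the same as above.
True-score variance = [0.75 + 0.58 + 0.69 + 0.57] + 5.48 = 2.59 + 5.48 = 8.07.
Reliability = 8.07 / 9.48 = 0.851.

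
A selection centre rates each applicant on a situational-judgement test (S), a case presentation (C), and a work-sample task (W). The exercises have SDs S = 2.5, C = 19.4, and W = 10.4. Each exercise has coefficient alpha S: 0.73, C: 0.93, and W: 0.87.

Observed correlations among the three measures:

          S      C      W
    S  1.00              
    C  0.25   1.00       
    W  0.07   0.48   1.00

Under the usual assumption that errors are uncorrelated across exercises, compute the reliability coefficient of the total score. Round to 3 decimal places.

0.941

Var(S+C+W) = 2.5² + 19.4² + 10.4² + 2·[2.5·19.4·0.25 + 2.5·10.4·0.07 + 19.4·10.4·0.48] = 490.77 + 221.58 = 712.35.
With uncorrelated errors the cross-covariances are all true-score covariance, so they carry over unchanged; only the diagonal terms shrink to ρᵢσᵢ².
True-score variance = [2.5²·0.73 + 19.4²·0.93 + 10.4²·0.87] + 221.58 = 448.676 + 221.58 = 670.256.
Reliability = 670.256 / 712.35 = 0.941.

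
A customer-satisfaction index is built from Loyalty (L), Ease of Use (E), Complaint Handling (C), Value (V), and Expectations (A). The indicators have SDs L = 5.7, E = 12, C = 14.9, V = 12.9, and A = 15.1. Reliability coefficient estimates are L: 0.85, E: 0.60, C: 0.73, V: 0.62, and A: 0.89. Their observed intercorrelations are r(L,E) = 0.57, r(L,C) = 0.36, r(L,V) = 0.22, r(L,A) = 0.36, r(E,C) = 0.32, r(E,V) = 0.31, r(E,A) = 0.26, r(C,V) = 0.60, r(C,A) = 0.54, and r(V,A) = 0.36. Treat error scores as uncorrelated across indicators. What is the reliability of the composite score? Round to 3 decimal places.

Var(L+E+C+V+A) = 5.7² + 12² + 14.9² + 12.9² + 15.1² + 2·[5.7·12·0.57 + 5.7·14.9·0.36 + 5.7·12.9·0.22 + 5.7·15.1·0.36 + 12·14.9·0.32 + 12·12.9·0.31 + 12·15.1·0.26 + 14.9·12.9·0.60 + 14.9·15.1·0.54 + 12.9·15.1·0.36] = 792.92 + 1151.97 = 1944.89.
Under uncorrelated errors the observed covariances equal the true-score covariances, so only the own-variance terms attenuate.
True-score variance = [5.7²·0.85 + 12²·0.60 + 14.9²·0.73 + 12.9²·0.62 + 15.1²·0.89] + 1151.97 = 582.187 + 1151.97 = 1734.16.
Reliability = 1734.16 / 1944.89 = 0.892.

0.892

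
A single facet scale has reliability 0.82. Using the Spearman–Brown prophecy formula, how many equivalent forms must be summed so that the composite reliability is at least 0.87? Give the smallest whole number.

k ≥ ρ*(1−ρ₁)/(ρ₁(1−ρ*)) = 0.87·0.18 / (0.82·0.13) = 1.469.
Smallest integer k = 2.

2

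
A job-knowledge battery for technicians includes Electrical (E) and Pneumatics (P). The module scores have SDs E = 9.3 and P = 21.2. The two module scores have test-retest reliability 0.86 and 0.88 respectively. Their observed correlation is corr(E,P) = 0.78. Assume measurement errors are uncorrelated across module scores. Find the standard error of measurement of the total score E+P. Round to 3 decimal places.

8.127

Var(total) = 535.93 + 307.57 = 843.5.
True-score variance = 469.889 + 307.57 = 777.458, so reliability = 0.9217.
Error variance = 843.5 − 777.458 = 66.0414; SEM = √66.0414 = 8.127.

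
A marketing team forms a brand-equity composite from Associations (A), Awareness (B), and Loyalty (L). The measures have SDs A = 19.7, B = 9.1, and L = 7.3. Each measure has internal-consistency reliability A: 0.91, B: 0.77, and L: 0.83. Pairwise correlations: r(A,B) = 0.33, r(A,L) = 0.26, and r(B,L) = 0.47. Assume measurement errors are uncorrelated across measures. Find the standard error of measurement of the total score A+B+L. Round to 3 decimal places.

7.939

Var(total) = 524.19 + 255.544 = 779.734.
True-score variance = 461.156 + 255.544 = 716.7, so reliability = 0.9192.
Error variance = 779.734 − 716.7 = 63.0337; SEM = √63.0337 = 7.939.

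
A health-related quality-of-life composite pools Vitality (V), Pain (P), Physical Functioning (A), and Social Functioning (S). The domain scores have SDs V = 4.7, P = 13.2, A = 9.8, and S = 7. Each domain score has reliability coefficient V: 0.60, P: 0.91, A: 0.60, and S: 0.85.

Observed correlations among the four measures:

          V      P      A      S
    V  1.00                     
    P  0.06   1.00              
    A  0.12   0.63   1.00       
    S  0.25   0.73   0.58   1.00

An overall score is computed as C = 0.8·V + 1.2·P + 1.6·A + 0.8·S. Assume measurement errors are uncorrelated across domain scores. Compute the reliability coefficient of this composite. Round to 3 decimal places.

Var(C) = 0.8²·4.7² + 1.2²·13.2² + 1.6²·9.8² + 0.8²·7² + 2·[0.96·4.7·13.2·0.06 + 1.28·4.7·9.8·0.12 + 0.64·4.7·7·0.25 + 1.92·13.2·9.8·0.63 + 0.96·13.2·7·0.73 + 1.28·9.8·7·0.58] = 542.266 + 576.137 = 1118.4.
Under uncorrelated errors the observed covariances equal the true-score covariances, so only the own-variance terms attenuate.
True-score variance = [0.8²·4.7²·0.60 + 1.2²·13.2²·0.91 + 1.6²·9.8²·0.60 + 0.8²·7²·0.85] + 576.137 = 410.98 + 576.137 = 987.118.
Reliability = 987.118 / 1118.4 = 0.883.

0.883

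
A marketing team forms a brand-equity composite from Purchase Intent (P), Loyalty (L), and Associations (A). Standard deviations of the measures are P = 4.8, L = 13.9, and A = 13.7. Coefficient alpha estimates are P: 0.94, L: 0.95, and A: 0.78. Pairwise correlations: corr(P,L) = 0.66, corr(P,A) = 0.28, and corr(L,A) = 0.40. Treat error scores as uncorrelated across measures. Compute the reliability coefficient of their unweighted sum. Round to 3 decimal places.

0.923

Var(P+L+A) = 4.8² + 13.9² + 13.7² + 2·[4.8·13.9·0.66 + 4.8·13.7·0.28 + 13.9·13.7·0.40] = 403.94 + 277.24 = 681.18.
Under uncorrelated errors the observed covariances equal the true-score covariances, so only the own-variance terms attenuate.
True-score variance = [4.8²·0.94 + 13.9²·0.95 + 13.7²·0.78] + 277.24 = 351.605 + 277.24 = 628.845.
Reliability = 628.845 / 681.18 = 0.923.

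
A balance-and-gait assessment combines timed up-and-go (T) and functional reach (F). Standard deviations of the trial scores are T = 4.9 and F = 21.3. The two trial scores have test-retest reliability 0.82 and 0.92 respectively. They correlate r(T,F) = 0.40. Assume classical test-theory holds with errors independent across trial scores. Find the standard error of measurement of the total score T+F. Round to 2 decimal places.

Var(total) = 477.7 + 83.496 = 561.196.
True-score variance = 437.083 + 83.496 = 520.579, so reliability = 0.9276.
Error variance = 561.196 − 520.579 = 40.617; SEM = √40.617 = 6.37.

6.37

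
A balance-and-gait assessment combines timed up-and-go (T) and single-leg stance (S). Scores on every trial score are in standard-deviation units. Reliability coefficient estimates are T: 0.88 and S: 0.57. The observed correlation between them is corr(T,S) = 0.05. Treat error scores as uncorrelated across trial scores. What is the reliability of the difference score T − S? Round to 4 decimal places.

0.7105

Var(T−S) = 1 + 1 − 2·0.05 = 2 − 0.1 = 1.9.
Under uncorrelated errors the observed covariances equal the true-score covariances, so only the own-variance terms attenuate.
True-score variance = [0.88 + 0.57] − 0.1 = 1.45 − 0.1 = 1.35.
Reliability = 1.35 / 1.9 = 0.7105.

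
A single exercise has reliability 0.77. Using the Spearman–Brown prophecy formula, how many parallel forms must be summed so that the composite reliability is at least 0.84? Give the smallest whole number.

2

k ≥ ρ*(1−ρ₁)/(ρ₁(1−ρ*)) = 0.84·0.23 / (0.77·0.16) = 1.568.
Smallest integer k = 2.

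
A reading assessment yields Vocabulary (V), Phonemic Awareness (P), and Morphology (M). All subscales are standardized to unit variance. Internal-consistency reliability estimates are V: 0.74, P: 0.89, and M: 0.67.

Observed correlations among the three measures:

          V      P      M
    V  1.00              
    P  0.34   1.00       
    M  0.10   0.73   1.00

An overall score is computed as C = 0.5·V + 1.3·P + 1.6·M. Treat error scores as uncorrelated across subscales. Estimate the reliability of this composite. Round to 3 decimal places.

Var(C) = 0.5² + 1.3² + 1.6² + 2·[0.65·0.34 + 0.8·0.10 + 2.08·0.73] = 4.5 + 3.6388 = 8.1388.
With uncorrelated errors the cross-covariances are all true-score covariance, so they carry over unchanged; only the diagonal terms shrink to ρᵢσᵢ².
True-score variance = [0.5²·0.74 + 1.3²·0.89 + 1.6²·0.67] + 3.6388 = 3.4043 + 3.6388 = 7.0431.
Reliability = 7.0431 / 8.1388 = 0.865.

0.865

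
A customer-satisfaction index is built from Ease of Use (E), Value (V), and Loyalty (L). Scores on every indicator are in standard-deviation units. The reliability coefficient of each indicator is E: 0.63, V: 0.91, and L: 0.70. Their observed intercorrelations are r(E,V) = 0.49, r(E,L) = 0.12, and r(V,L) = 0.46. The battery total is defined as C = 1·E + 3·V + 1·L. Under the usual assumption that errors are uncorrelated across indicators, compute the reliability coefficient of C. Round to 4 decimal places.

Var(C) = 1 + 3² + 1 + 2·[3·0.49 + 0.12 + 3·0.46] = 11 + 5.94 = 16.94.
Because errors are independent across components, Cov(Tᵢ,Tⱼ) = Cov(Xᵢ,Xⱼ); the off-diagonal part of the true-score variance is the same as above.
True-score variance = [0.63 + 3²·0.91 + 0.70] + 5.94 = 9.52 + 5.94 = 15.46.
Reliability = 15.46 / 16.94 = 0.9126.

0.9126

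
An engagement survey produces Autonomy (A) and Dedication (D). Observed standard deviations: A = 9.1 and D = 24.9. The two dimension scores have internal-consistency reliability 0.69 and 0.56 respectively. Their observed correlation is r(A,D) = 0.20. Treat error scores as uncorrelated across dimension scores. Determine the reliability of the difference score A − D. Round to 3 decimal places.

Var(A−D) = 9.1² + 24.9² − 2·9.1·24.9·0.20 = 702.82 − 90.636 = 612.184.
Because errors are independent across components, Cov(Tᵢ,Tⱼ) = Cov(Xᵢ,Xⱼ); the off-diagonal part of the true-score variance is the same as above.
True-score variance = [9.1²·0.69 + 24.9²·0.56] − 90.636 = 404.344 − 90.636 = 313.708.
Reliability = 313.708 / 612.184 = 0.512.

0.512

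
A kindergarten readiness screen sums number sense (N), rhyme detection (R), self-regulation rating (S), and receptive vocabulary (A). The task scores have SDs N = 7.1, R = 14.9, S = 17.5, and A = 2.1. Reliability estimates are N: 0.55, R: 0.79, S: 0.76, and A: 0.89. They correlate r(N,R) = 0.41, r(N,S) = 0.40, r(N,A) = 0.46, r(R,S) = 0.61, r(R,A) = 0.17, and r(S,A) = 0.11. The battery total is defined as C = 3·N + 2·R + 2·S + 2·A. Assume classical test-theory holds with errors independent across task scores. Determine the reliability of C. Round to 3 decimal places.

Var(C) = 3²·7.1² + 2²·14.9² + 2²·17.5² + 2²·2.1² + 2·[6·7.1·14.9·0.41 + 6·7.1·17.5·0.40 + 6·7.1·2.1·0.46 + 4·14.9·17.5·0.61 + 4·14.9·2.1·0.17 + 4·17.5·2.1·0.11] = 2584.37 + 2546.54 = 5130.91.
Because errors are independent across components, Cov(Tᵢ,Tⱼ) = Cov(Xᵢ,Xⱼ); the off-diagonal part of the true-score variance is the same as above.
True-score variance = [3²·7.1²·0.55 + 2²·14.9²·0.79 + 2²·17.5²·0.76 + 2²·2.1²·0.89] + 2546.54 = 1897.78 + 2546.54 = 4444.33.
Reliability = 4444.33 / 5130.91 = 0.866.

0.866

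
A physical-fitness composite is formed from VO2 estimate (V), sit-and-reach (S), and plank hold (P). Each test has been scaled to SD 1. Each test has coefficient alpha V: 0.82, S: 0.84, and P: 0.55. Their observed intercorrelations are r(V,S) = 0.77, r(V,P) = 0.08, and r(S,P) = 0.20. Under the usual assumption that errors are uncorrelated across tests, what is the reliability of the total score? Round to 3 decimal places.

Var(V+S+P) = 3 + 2·[0.77 + 0.08 + 0.20] = 3 + 2.1 = 5.1.
Under uncorrelated errors the observed covariances equal the true-score covariances, so only the own-variance terms attenuate.
True-score variance = [0.82 + 0.84 + 0.55] + 2.1 = 2.21 + 2.1 = 4.31.
Reliability = 4.31 / 5.1 = 0.845.

0.845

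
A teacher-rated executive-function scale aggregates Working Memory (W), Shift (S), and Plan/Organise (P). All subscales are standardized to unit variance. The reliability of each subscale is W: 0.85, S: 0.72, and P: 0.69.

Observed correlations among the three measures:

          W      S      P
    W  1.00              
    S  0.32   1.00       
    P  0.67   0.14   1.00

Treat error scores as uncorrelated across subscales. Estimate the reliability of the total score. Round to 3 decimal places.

Var(W+S+P) = 3 + 2·[0.32 + 0.67 + 0.14] = 3 + 2.26 = 5.26.
Under uncorrelated errors the observed covariances equal the true-score covariances, so only the own-variance terms attenuate.
True-score variance = [0.85 + 0.72 + 0.69] + 2.26 = 2.26 + 2.26 = 4.52.
Reliability = 4.52 / 5.26 = 0.859.

0.859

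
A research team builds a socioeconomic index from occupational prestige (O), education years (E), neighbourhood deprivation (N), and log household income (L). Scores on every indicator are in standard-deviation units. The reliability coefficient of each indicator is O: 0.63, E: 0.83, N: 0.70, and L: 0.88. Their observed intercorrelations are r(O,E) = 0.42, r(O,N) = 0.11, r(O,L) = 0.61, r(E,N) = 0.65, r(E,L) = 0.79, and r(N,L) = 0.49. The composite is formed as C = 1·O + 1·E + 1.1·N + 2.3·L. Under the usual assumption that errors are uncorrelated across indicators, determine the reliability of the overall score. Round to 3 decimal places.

0.923

Var(C) = 1 + 1 + 1.1² + 2.3² + 2·[0.42 + 1.1·0.11 + 2.3·0.61 + 1.1·0.65 + 2.3·0.79 + 2.53·0.49] = 8.5 + 11.4314 = 19.9314.
Under uncorrelated errors the observed covariances equal the true-score covariances, so only the own-variance terms attenuate.
True-score variance = [0.63 + 0.83 + 1.1²·0.70 + 2.3²·0.88] + 11.4314 = 6.9622 + 11.4314 = 18.3936.
Reliability = 18.3936 / 19.9314 = 0.923.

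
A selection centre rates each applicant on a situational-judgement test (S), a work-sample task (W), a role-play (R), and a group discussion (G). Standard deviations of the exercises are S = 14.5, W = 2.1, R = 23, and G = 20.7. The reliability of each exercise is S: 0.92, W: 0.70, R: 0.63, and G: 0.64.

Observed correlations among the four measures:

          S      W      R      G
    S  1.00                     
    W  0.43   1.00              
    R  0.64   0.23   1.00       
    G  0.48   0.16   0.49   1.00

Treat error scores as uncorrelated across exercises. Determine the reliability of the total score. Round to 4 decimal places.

Var(S+W+R+G) = 14.5² + 2.1² + 23² + 20.7² + 2·[14.5·2.1·0.43 + 14.5·23·0.64 + 14.5·20.7·0.48 + 2.1·23·0.23 + 2.1·20.7·0.16 + 23·20.7·0.49] = 1172.15 + 1243.92 = 2416.07.
With uncorrelated errors the cross-covariances are all true-score covariance, so they carry over unchanged; only the diagonal terms shrink to ρᵢσᵢ².
True-score variance = [14.5²·0.92 + 2.1²·0.70 + 23²·0.63 + 20.7²·0.64] + 1243.92 = 804.021 + 1243.92 = 2047.94.
Reliability = 2047.94 / 2416.07 = 0.8476.

0.8476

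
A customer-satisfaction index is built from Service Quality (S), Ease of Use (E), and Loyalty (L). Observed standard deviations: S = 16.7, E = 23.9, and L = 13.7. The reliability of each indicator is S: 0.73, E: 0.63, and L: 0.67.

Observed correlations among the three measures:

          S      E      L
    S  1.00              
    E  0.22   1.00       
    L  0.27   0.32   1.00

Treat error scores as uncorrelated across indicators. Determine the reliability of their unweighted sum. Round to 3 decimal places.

0.775

Var(S+E+L) = 16.7² + 23.9² + 13.7² + 2·[16.7·23.9·0.22 + 16.7·13.7·0.27 + 23.9·13.7·0.32] = 1037.79 + 508.719 = 1546.51.
With uncorrelated errors the cross-covariances are all true-score covariance, so they carry over unchanged; only the diagonal terms shrink to ρᵢσᵢ².
True-score variance = [16.7²·0.73 + 23.9²·0.63 + 13.7²·0.67] + 508.719 = 689.204 + 508.719 = 1197.92.
Reliability = 1197.92 / 1546.51 = 0.775.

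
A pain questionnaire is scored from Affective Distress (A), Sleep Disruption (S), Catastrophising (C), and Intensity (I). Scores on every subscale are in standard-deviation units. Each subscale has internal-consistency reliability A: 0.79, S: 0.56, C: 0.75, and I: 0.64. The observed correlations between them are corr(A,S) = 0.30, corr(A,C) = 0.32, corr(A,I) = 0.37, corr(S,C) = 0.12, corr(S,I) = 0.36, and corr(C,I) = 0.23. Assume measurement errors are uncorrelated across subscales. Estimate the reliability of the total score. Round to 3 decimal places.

Var(A+S+C+I) = 4 + 2·[0.30 + 0.32 + 0.37 + 0.12 + 0.36 + 0.23] = 4 + 3.4 = 7.4.
With uncorrelated errors the cross-covariances are all true-score covariance, so they carry over unchanged; only the diagonal terms shrink to ρᵢσᵢ².
True-score variance = [0.79 + 0.56 + 0.75 + 0.64] + 3.4 = 2.74 + 3.4 = 6.14.
Reliability = 6.14 / 7.4 = 0.830.

0.830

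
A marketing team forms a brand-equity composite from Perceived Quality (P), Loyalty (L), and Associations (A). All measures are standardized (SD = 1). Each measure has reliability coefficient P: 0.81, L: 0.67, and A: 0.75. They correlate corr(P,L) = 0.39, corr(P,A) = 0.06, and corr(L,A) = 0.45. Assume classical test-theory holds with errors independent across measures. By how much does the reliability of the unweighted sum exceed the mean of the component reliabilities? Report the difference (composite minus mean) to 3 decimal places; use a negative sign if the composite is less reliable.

Var(sum) = 3 + 1.8 = 4.8; true-score variance = 2.23 + 1.8 = 4.03; composite reliability = 0.8396.
Mean component reliability = 0.7433.
Difference = 0.8396 − 0.7433 = 0.096.

0.096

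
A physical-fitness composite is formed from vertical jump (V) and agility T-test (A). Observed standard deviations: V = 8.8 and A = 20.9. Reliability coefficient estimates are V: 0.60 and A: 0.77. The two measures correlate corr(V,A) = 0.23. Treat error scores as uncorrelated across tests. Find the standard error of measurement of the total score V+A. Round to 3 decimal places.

Var(total) = 514.25 + 84.6032 = 598.853.
True-score variance = 382.808 + 84.6032 = 467.411, so reliability = 0.7805.
Error variance = 598.853 − 467.411 = 131.442; SEM = √131.442 = 11.465.

11.465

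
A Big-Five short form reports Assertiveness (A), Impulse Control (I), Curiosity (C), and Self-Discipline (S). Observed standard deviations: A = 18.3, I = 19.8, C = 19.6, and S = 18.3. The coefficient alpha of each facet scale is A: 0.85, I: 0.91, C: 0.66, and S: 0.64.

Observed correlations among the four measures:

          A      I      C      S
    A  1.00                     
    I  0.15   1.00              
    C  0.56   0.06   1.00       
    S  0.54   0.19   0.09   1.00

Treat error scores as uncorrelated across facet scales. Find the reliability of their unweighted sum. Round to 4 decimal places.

Var(A+I+C+S) = 18.3² + 19.8² + 19.6² + 18.3² + 2·[18.3·19.8·0.15 + 18.3·19.6·0.56 + 18.3·18.3·0.54 + 19.8·19.6·0.06 + 19.8·18.3·0.19 + 19.6·18.3·0.09] = 1445.98 + 1120.93 = 2566.91.
Because errors are independent across components, Cov(Tᵢ,Tⱼ) = Cov(Xᵢ,Xⱼ); the off-diagonal part of the true-score variance is the same as above.
True-score variance = [18.3²·0.85 + 19.8²·0.91 + 19.6²·0.66 + 18.3²·0.64] + 1120.93 = 1109.29 + 1120.93 = 2230.21.
Reliability = 2230.21 / 2566.91 = 0.8688.

0.8688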